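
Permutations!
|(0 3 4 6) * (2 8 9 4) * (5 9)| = |(0 3 2 8 5 9 4 6)| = 8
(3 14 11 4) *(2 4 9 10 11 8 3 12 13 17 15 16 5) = (2 4 12 13 17 15 16 5)(3 14 8)(9 10 11) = [0, 1, 4, 14, 12, 2, 6, 7, 3, 10, 11, 9, 13, 17, 8, 16, 5, 15]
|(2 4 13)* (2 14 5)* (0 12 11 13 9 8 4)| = |(0 12 11 13 14 5 2)(4 9 8)| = 21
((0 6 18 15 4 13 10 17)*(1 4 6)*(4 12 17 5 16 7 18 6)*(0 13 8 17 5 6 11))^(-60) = (18)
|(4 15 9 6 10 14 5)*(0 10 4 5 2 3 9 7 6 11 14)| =20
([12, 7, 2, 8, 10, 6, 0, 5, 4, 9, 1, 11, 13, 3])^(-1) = (0 6 5 7 1 10 4 8 3 13 12)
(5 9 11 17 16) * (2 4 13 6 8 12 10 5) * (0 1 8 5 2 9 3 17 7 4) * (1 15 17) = (0 15 17 16 9 11 7 4 13 6 5 3 1 8 12 10 2) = [15, 8, 0, 1, 13, 3, 5, 4, 12, 11, 2, 7, 10, 6, 14, 17, 9, 16]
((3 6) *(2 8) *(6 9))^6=(9)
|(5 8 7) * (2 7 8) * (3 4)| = |(8)(2 7 5)(3 4)| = 6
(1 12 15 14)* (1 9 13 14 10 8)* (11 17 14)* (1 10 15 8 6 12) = (6 12 8 10)(9 13 11 17 14) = [0, 1, 2, 3, 4, 5, 12, 7, 10, 13, 6, 17, 8, 11, 9, 15, 16, 14]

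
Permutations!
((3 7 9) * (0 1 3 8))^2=(0 3 9)(1 7 8)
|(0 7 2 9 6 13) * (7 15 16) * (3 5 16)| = |(0 15 3 5 16 7 2 9 6 13)| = 10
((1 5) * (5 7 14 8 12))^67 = (1 7 14 8 12 5)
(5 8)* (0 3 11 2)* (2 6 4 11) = (0 3 2)(4 11 6)(5 8) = [3, 1, 0, 2, 11, 8, 4, 7, 5, 9, 10, 6]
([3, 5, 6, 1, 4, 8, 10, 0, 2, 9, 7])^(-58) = [2, 10, 3, 6, 4, 7, 1, 8, 0, 9, 5]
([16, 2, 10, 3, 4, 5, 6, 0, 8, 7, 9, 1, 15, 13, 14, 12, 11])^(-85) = (0 1 9 16 2 7 11 10)(12 15)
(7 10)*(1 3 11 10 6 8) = [0, 3, 2, 11, 4, 5, 8, 6, 1, 9, 7, 10] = (1 3 11 10 7 6 8)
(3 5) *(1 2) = [0, 2, 1, 5, 4, 3] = (1 2)(3 5)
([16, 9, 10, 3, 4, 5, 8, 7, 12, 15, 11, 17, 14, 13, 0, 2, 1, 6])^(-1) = [14, 16, 15, 3, 4, 5, 17, 7, 6, 1, 2, 10, 8, 13, 12, 9, 0, 11]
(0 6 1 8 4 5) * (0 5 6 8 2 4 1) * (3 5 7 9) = (0 8 1 2 4 6)(3 5 7 9) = [8, 2, 4, 5, 6, 7, 0, 9, 1, 3]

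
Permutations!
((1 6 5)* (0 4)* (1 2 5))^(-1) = (0 4)(1 6)(2 5)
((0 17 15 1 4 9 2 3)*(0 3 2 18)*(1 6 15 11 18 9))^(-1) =((0 17 11 18)(1 4)(6 15))^(-1) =(0 18 11 17)(1 4)(6 15)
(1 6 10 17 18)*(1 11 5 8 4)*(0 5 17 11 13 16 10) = (0 5 8 4 1 6)(10 11 17 18 13 16) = [5, 6, 2, 3, 1, 8, 0, 7, 4, 9, 11, 17, 12, 16, 14, 15, 10, 18, 13]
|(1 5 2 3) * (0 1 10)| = |(0 1 5 2 3 10)| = 6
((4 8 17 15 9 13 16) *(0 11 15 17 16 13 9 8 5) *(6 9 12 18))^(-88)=((0 11 15 8 16 4 5)(6 9 12 18))^(-88)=(18)(0 8 5 15 4 11 16)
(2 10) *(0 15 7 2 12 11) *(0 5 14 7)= (0 15)(2 10 12 11 5 14 7)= [15, 1, 10, 3, 4, 14, 6, 2, 8, 9, 12, 5, 11, 13, 7, 0]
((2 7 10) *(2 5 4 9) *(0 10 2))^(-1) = ((0 10 5 4 9)(2 7))^(-1) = (0 9 4 5 10)(2 7)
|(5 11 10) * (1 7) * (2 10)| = |(1 7)(2 10 5 11)| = 4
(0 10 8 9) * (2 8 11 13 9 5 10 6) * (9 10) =(0 6 2 8 5 9)(10 11 13) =[6, 1, 8, 3, 4, 9, 2, 7, 5, 0, 11, 13, 12, 10]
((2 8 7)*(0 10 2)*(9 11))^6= ((0 10 2 8 7)(9 11))^6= (11)(0 10 2 8 7)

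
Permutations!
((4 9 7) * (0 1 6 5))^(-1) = (0 5 6 1)(4 7 9)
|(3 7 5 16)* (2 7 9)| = |(2 7 5 16 3 9)| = 6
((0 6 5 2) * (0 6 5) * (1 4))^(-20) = ((0 5 2 6)(1 4))^(-20) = (6)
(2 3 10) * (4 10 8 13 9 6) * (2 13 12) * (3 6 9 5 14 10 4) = [0, 1, 6, 8, 4, 14, 3, 7, 12, 9, 13, 11, 2, 5, 10] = (2 6 3 8 12)(5 14 10 13)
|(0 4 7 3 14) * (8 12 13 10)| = 20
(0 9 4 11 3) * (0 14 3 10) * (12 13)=(0 9 4 11 10)(3 14)(12 13)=[9, 1, 2, 14, 11, 5, 6, 7, 8, 4, 0, 10, 13, 12, 3]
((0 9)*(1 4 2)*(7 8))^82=((0 9)(1 4 2)(7 8))^82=(9)(1 4 2)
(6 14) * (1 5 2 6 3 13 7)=(1 5 2 6 14 3 13 7)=[0, 5, 6, 13, 4, 2, 14, 1, 8, 9, 10, 11, 12, 7, 3]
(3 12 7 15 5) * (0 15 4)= (0 15 5 3 12 7 4)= [15, 1, 2, 12, 0, 3, 6, 4, 8, 9, 10, 11, 7, 13, 14, 5]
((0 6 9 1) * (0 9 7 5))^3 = (0 5 7 6)(1 9)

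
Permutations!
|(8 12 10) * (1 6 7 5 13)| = |(1 6 7 5 13)(8 12 10)| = 15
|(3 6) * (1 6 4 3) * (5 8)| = |(1 6)(3 4)(5 8)| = 2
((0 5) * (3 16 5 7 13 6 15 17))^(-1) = ((0 7 13 6 15 17 3 16 5))^(-1) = (0 5 16 3 17 15 6 13 7)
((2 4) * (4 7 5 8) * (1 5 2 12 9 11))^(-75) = (1 8 12 11 5 4 9)(2 7)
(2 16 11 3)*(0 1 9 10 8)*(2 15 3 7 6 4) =[1, 9, 16, 15, 2, 5, 4, 6, 0, 10, 8, 7, 12, 13, 14, 3, 11] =(0 1 9 10 8)(2 16 11 7 6 4)(3 15)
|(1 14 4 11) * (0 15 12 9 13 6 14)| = 10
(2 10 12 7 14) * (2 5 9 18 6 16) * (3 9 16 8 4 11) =[0, 1, 10, 9, 11, 16, 8, 14, 4, 18, 12, 3, 7, 13, 5, 15, 2, 17, 6] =(2 10 12 7 14 5 16)(3 9 18 6 8 4 11)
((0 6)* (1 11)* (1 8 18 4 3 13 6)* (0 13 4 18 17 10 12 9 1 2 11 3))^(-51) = (18)(0 17 1 2 10 3 11 12 4 8 9)(6 13)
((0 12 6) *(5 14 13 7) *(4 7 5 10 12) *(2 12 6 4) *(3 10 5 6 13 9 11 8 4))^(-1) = (0 6 13 10 3 12 2)(4 8 11 9 14 5 7)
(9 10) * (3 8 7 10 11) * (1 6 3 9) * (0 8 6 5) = (0 8 7 10 1 5)(3 6)(9 11) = [8, 5, 2, 6, 4, 0, 3, 10, 7, 11, 1, 9]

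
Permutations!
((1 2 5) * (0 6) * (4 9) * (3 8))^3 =(0 6)(3 8)(4 9)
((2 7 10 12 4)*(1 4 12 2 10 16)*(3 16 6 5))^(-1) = ((1 4 10 2 7 6 5 3 16))^(-1) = (1 16 3 5 6 7 2 10 4)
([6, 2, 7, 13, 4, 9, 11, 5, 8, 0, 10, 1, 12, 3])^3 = (0 1 5 6 2 9 11 7)(3 13)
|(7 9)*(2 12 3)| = 6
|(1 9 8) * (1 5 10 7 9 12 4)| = 15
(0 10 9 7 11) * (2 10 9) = (0 9 7 11)(2 10) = [9, 1, 10, 3, 4, 5, 6, 11, 8, 7, 2, 0]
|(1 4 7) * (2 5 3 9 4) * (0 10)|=|(0 10)(1 2 5 3 9 4 7)|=14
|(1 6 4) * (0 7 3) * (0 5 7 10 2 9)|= 12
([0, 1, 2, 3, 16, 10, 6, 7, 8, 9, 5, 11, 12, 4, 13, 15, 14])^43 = (4 13 14 16)(5 10)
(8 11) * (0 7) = [7, 1, 2, 3, 4, 5, 6, 0, 11, 9, 10, 8] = (0 7)(8 11)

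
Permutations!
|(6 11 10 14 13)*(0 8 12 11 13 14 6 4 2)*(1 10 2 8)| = |(14)(0 1 10 6 13 4 8 12 11 2)| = 10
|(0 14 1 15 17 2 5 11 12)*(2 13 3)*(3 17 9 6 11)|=24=|(0 14 1 15 9 6 11 12)(2 5 3)(13 17)|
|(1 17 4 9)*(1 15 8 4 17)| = 4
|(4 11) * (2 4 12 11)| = 2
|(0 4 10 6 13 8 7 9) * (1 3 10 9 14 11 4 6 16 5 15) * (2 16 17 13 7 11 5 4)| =|(0 6 7 14 5 15 1 3 10 17 13 8 11 2 16 4 9)| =17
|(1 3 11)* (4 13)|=6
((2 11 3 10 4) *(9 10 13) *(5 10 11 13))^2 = (2 9 3 10)(4 13 11 5)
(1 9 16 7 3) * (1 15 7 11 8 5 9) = [0, 1, 2, 15, 4, 9, 6, 3, 5, 16, 10, 8, 12, 13, 14, 7, 11] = (3 15 7)(5 9 16 11 8)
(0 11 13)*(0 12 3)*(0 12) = [11, 1, 2, 12, 4, 5, 6, 7, 8, 9, 10, 13, 3, 0] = (0 11 13)(3 12)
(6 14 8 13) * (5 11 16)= (5 11 16)(6 14 8 13)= [0, 1, 2, 3, 4, 11, 14, 7, 13, 9, 10, 16, 12, 6, 8, 15, 5]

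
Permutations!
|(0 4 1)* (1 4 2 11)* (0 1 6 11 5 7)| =4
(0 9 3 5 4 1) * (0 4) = (0 9 3 5)(1 4) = [9, 4, 2, 5, 1, 0, 6, 7, 8, 3]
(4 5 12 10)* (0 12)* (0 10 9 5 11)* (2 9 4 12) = (0 2 9 5 10 12 4 11) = [2, 1, 9, 3, 11, 10, 6, 7, 8, 5, 12, 0, 4]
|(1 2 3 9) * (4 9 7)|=|(1 2 3 7 4 9)|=6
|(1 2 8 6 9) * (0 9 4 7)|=8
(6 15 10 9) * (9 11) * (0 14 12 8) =(0 14 12 8)(6 15 10 11 9) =[14, 1, 2, 3, 4, 5, 15, 7, 0, 6, 11, 9, 8, 13, 12, 10]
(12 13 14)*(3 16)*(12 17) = (3 16)(12 13 14 17) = [0, 1, 2, 16, 4, 5, 6, 7, 8, 9, 10, 11, 13, 14, 17, 15, 3, 12]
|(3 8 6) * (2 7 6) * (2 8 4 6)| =6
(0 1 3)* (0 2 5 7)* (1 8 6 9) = (0 8 6 9 1 3 2 5 7) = [8, 3, 5, 2, 4, 7, 9, 0, 6, 1]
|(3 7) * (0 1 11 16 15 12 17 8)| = |(0 1 11 16 15 12 17 8)(3 7)| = 8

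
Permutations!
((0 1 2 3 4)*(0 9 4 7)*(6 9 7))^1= ((0 1 2 3 6 9 4 7))^1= (0 1 2 3 6 9 4 7)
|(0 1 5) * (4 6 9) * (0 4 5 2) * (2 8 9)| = 8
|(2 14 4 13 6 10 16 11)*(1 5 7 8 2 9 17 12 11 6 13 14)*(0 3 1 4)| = 36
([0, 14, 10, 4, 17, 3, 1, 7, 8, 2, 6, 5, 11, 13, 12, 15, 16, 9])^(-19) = (1 3 10 11 9 14 4 6 5 2 12 17)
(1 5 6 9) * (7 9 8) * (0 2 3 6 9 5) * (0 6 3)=(0 2)(1 6 8 7 5 9)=[2, 6, 0, 3, 4, 9, 8, 5, 7, 1]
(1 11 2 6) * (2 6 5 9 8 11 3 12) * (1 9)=(1 3 12 2 5)(6 9 8 11)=[0, 3, 5, 12, 4, 1, 9, 7, 11, 8, 10, 6, 2]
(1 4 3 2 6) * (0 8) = (0 8)(1 4 3 2 6) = [8, 4, 6, 2, 3, 5, 1, 7, 0]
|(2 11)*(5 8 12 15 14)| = |(2 11)(5 8 12 15 14)| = 10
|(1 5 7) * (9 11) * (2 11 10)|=12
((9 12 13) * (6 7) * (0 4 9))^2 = (0 9 13 4 12)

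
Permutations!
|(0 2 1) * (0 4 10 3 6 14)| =|(0 2 1 4 10 3 6 14)| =8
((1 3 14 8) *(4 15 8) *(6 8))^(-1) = (1 8 6 15 4 14 3) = ((1 3 14 4 15 6 8))^(-1)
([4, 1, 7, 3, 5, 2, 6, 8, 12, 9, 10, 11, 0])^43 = [4, 1, 7, 3, 5, 2, 6, 8, 12, 9, 10, 11, 0]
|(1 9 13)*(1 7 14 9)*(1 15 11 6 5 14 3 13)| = |(1 15 11 6 5 14 9)(3 13 7)| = 21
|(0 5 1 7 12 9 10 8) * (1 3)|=|(0 5 3 1 7 12 9 10 8)|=9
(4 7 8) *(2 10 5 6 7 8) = (2 10 5 6 7)(4 8) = [0, 1, 10, 3, 8, 6, 7, 2, 4, 9, 5]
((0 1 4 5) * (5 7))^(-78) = ((0 1 4 7 5))^(-78) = (0 4 5 1 7)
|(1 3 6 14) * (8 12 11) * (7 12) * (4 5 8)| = |(1 3 6 14)(4 5 8 7 12 11)| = 12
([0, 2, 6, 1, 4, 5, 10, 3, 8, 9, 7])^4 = [0, 7, 3, 10, 4, 5, 1, 6, 8, 9, 2]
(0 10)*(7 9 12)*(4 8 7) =(0 10)(4 8 7 9 12) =[10, 1, 2, 3, 8, 5, 6, 9, 7, 12, 0, 11, 4]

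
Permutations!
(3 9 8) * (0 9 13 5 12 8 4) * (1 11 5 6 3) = (0 9 4)(1 11 5 12 8)(3 13 6) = [9, 11, 2, 13, 0, 12, 3, 7, 1, 4, 10, 5, 8, 6]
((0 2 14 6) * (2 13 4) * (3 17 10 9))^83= ((0 13 4 2 14 6)(3 17 10 9))^83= (0 6 14 2 4 13)(3 9 10 17)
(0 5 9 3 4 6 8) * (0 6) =(0 5 9 3 4)(6 8) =[5, 1, 2, 4, 0, 9, 8, 7, 6, 3]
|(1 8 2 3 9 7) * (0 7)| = |(0 7 1 8 2 3 9)| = 7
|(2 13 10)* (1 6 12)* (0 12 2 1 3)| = |(0 12 3)(1 6 2 13 10)| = 15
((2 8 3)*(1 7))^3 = ((1 7)(2 8 3))^3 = (8)(1 7)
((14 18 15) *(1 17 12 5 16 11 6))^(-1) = (1 6 11 16 5 12 17)(14 15 18)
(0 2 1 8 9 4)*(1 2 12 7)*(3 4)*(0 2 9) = (0 12 7 1 8)(2 9 3 4) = [12, 8, 9, 4, 2, 5, 6, 1, 0, 3, 10, 11, 7]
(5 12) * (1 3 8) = (1 3 8)(5 12) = [0, 3, 2, 8, 4, 12, 6, 7, 1, 9, 10, 11, 5]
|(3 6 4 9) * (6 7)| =5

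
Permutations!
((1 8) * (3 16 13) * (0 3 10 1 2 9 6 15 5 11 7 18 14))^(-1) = ((0 3 16 13 10 1 8 2 9 6 15 5 11 7 18 14))^(-1) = (0 14 18 7 11 5 15 6 9 2 8 1 10 13 16 3)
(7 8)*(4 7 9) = (4 7 8 9) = [0, 1, 2, 3, 7, 5, 6, 8, 9, 4]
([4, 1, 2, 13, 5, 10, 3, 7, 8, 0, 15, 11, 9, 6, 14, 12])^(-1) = (0 9 12 15 10 5 4)(3 6 13)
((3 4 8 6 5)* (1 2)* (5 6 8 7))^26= (8)(3 7)(4 5)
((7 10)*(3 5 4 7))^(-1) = (3 10 7 4 5)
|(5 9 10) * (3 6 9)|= 5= |(3 6 9 10 5)|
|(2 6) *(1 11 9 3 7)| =10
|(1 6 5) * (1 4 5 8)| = 6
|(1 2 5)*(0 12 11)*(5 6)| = |(0 12 11)(1 2 6 5)| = 12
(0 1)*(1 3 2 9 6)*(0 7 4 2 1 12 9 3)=(1 7 4 2 3)(6 12 9)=[0, 7, 3, 1, 2, 5, 12, 4, 8, 6, 10, 11, 9]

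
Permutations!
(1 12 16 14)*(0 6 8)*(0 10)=[6, 12, 2, 3, 4, 5, 8, 7, 10, 9, 0, 11, 16, 13, 1, 15, 14]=(0 6 8 10)(1 12 16 14)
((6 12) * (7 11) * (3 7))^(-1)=(3 11 7)(6 12)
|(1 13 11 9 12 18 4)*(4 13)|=|(1 4)(9 12 18 13 11)|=10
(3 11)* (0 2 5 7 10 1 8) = (0 2 5 7 10 1 8)(3 11) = [2, 8, 5, 11, 4, 7, 6, 10, 0, 9, 1, 3]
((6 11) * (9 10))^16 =((6 11)(9 10))^16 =(11)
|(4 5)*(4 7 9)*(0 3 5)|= |(0 3 5 7 9 4)|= 6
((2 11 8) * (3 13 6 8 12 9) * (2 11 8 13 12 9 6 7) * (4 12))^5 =((2 8 11 9 3 4 12 6 13 7))^5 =(2 4)(3 7)(6 11)(8 12)(9 13)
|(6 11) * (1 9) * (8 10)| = |(1 9)(6 11)(8 10)| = 2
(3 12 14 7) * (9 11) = (3 12 14 7)(9 11) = [0, 1, 2, 12, 4, 5, 6, 3, 8, 11, 10, 9, 14, 13, 7]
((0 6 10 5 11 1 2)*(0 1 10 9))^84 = ((0 6 9)(1 2)(5 11 10))^84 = (11)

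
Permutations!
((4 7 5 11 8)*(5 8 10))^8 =(4 8 7)(5 10 11)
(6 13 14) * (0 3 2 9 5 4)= [3, 1, 9, 2, 0, 4, 13, 7, 8, 5, 10, 11, 12, 14, 6]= (0 3 2 9 5 4)(6 13 14)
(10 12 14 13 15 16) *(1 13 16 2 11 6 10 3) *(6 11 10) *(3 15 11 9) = (1 13 11 9 3)(2 10 12 14 16 15) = [0, 13, 10, 1, 4, 5, 6, 7, 8, 3, 12, 9, 14, 11, 16, 2, 15]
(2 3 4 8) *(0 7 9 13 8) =[7, 1, 3, 4, 0, 5, 6, 9, 2, 13, 10, 11, 12, 8] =(0 7 9 13 8 2 3 4)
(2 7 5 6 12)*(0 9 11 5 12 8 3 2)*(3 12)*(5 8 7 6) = (0 9 11 8 12)(2 6 7 3) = [9, 1, 6, 2, 4, 5, 7, 3, 12, 11, 10, 8, 0]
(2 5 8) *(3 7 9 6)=(2 5 8)(3 7 9 6)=[0, 1, 5, 7, 4, 8, 3, 9, 2, 6]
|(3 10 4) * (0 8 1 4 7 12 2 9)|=|(0 8 1 4 3 10 7 12 2 9)|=10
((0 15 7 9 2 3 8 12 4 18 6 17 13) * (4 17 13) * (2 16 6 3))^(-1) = ((0 15 7 9 16 6 13)(3 8 12 17 4 18))^(-1) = (0 13 6 16 9 7 15)(3 18 4 17 12 8)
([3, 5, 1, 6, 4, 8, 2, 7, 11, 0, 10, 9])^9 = [0, 1, 2, 3, 4, 5, 6, 7, 8, 9, 10, 11]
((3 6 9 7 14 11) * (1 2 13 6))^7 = ((1 2 13 6 9 7 14 11 3))^7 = (1 11 7 6 2 3 14 9 13)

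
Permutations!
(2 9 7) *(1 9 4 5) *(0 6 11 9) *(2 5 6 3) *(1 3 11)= (0 11 9 7 5 3 2 4 6 1)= [11, 0, 4, 2, 6, 3, 1, 5, 8, 7, 10, 9]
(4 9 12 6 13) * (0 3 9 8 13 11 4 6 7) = [3, 1, 2, 9, 8, 5, 11, 0, 13, 12, 10, 4, 7, 6] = (0 3 9 12 7)(4 8 13 6 11)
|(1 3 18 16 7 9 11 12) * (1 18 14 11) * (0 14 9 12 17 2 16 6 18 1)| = 22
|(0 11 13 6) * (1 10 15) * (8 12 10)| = 20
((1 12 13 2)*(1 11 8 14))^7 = ((1 12 13 2 11 8 14))^7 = (14)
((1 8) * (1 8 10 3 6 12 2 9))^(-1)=(1 9 2 12 6 3 10)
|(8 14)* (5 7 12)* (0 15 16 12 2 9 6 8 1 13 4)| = |(0 15 16 12 5 7 2 9 6 8 14 1 13 4)| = 14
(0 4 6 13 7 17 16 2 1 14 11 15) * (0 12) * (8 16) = (0 4 6 13 7 17 8 16 2 1 14 11 15 12) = [4, 14, 1, 3, 6, 5, 13, 17, 16, 9, 10, 15, 0, 7, 11, 12, 2, 8]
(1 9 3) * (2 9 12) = (1 12 2 9 3) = [0, 12, 9, 1, 4, 5, 6, 7, 8, 3, 10, 11, 2]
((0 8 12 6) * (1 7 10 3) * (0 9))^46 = (0 8 12 6 9)(1 10)(3 7)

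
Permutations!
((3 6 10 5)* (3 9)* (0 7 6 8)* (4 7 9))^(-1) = ((0 9 3 8)(4 7 6 10 5))^(-1) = (0 8 3 9)(4 5 10 6 7)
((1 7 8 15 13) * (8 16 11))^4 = (1 8 7 15 16 13 11) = ((1 7 16 11 8 15 13))^4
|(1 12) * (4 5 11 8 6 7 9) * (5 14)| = 8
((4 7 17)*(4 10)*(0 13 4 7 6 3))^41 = (0 13 4 6 3)(7 10 17)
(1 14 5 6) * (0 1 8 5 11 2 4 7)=[1, 14, 4, 3, 7, 6, 8, 0, 5, 9, 10, 2, 12, 13, 11]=(0 1 14 11 2 4 7)(5 6 8)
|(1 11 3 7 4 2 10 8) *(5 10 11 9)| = |(1 9 5 10 8)(2 11 3 7 4)| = 5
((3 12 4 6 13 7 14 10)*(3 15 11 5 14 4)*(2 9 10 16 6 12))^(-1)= (2 3 12 4 7 13 6 16 14 5 11 15 10 9)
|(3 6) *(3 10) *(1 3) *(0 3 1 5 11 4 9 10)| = |(0 3 6)(4 9 10 5 11)| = 15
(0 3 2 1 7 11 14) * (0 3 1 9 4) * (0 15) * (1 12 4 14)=(0 12 4 15)(1 7 11)(2 9 14 3)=[12, 7, 9, 2, 15, 5, 6, 11, 8, 14, 10, 1, 4, 13, 3, 0]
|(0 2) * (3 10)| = |(0 2)(3 10)| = 2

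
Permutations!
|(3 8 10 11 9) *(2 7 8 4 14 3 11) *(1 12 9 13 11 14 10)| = |(1 12 9 14 3 4 10 2 7 8)(11 13)| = 10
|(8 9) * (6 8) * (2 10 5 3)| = |(2 10 5 3)(6 8 9)| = 12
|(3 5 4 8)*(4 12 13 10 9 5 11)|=|(3 11 4 8)(5 12 13 10 9)|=20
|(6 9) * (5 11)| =2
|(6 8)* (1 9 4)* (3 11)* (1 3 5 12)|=|(1 9 4 3 11 5 12)(6 8)|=14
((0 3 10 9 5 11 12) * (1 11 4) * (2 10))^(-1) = ((0 3 2 10 9 5 4 1 11 12))^(-1) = (0 12 11 1 4 5 9 10 2 3)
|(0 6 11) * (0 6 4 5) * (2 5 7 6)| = |(0 4 7 6 11 2 5)| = 7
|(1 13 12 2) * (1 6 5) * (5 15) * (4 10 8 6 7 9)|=12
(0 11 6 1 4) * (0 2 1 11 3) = (0 3)(1 4 2)(6 11) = [3, 4, 1, 0, 2, 5, 11, 7, 8, 9, 10, 6]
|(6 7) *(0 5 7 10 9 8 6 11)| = 4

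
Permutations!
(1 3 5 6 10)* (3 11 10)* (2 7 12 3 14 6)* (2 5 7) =(1 11 10)(3 7 12)(6 14) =[0, 11, 2, 7, 4, 5, 14, 12, 8, 9, 1, 10, 3, 13, 6]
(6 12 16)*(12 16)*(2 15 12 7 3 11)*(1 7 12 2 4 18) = (1 7 3 11 4 18)(2 15)(6 16) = [0, 7, 15, 11, 18, 5, 16, 3, 8, 9, 10, 4, 12, 13, 14, 2, 6, 17, 1]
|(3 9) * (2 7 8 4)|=|(2 7 8 4)(3 9)|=4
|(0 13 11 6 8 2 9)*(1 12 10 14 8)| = |(0 13 11 6 1 12 10 14 8 2 9)| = 11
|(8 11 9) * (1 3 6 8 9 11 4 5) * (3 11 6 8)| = 7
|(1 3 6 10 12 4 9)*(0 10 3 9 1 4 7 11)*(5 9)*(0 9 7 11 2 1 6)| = |(0 10 12 11 9 4 6 3)(1 5 7 2)| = 8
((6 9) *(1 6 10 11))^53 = (1 10 6 11 9) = ((1 6 9 10 11))^53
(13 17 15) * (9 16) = (9 16)(13 17 15) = [0, 1, 2, 3, 4, 5, 6, 7, 8, 16, 10, 11, 12, 17, 14, 13, 9, 15]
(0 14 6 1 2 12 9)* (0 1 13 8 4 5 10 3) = (0 14 6 13 8 4 5 10 3)(1 2 12 9) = [14, 2, 12, 0, 5, 10, 13, 7, 4, 1, 3, 11, 9, 8, 6]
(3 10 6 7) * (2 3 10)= (2 3)(6 7 10)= [0, 1, 3, 2, 4, 5, 7, 10, 8, 9, 6]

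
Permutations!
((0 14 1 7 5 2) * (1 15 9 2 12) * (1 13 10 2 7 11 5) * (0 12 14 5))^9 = ((0 5 14 15 9 7 1 11)(2 12 13 10))^9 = (0 5 14 15 9 7 1 11)(2 12 13 10)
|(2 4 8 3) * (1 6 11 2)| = |(1 6 11 2 4 8 3)| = 7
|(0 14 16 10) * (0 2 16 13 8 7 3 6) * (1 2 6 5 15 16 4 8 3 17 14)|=15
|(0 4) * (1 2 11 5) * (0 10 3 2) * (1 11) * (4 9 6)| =8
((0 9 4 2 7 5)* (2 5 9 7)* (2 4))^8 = (0 9 4)(2 5 7)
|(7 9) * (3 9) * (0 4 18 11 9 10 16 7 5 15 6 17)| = 36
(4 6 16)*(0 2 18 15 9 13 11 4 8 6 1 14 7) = (0 2 18 15 9 13 11 4 1 14 7)(6 16 8) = [2, 14, 18, 3, 1, 5, 16, 0, 6, 13, 10, 4, 12, 11, 7, 9, 8, 17, 15]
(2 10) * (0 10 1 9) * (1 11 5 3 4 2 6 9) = (0 10 6 9)(2 11 5 3 4) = [10, 1, 11, 4, 2, 3, 9, 7, 8, 0, 6, 5]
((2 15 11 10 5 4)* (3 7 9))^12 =(15)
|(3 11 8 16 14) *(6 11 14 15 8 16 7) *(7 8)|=|(3 14)(6 11 16 15 7)|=10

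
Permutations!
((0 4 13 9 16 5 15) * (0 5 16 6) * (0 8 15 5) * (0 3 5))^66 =(16)(0 9 15)(3 4 6)(5 13 8) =((16)(0 4 13 9 6 8 15 3 5))^66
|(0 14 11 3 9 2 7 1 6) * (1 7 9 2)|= |(0 14 11 3 2 9 1 6)|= 8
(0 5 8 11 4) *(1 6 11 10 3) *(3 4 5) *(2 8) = (0 3 1 6 11 5 2 8 10 4) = [3, 6, 8, 1, 0, 2, 11, 7, 10, 9, 4, 5]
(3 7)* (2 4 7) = (2 4 7 3) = [0, 1, 4, 2, 7, 5, 6, 3]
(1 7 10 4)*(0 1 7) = (0 1)(4 7 10) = [1, 0, 2, 3, 7, 5, 6, 10, 8, 9, 4]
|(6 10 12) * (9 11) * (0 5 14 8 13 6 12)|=|(0 5 14 8 13 6 10)(9 11)|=14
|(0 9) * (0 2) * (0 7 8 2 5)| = 3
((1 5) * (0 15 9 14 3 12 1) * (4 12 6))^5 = ((0 15 9 14 3 6 4 12 1 5))^5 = (0 6)(1 14)(3 5)(4 15)(9 12)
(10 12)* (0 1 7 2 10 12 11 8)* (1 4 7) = [4, 1, 10, 3, 7, 5, 6, 2, 0, 9, 11, 8, 12] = (12)(0 4 7 2 10 11 8)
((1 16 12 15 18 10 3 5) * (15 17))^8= (1 5 3 10 18 15 17 12 16)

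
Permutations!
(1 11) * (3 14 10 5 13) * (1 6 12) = (1 11 6 12)(3 14 10 5 13) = [0, 11, 2, 14, 4, 13, 12, 7, 8, 9, 5, 6, 1, 3, 10]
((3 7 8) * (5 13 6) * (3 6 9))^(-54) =(3 8 5 9 7 6 13)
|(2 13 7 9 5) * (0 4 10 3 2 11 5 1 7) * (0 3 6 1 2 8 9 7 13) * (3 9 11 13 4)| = 8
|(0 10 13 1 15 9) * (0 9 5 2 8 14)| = |(0 10 13 1 15 5 2 8 14)| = 9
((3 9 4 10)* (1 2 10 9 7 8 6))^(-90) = (1 2 10 3 7 8 6)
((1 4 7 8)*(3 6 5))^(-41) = ((1 4 7 8)(3 6 5))^(-41) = (1 8 7 4)(3 6 5)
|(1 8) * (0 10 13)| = |(0 10 13)(1 8)| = 6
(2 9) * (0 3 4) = (0 3 4)(2 9) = [3, 1, 9, 4, 0, 5, 6, 7, 8, 2]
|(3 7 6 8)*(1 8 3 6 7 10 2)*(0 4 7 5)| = |(0 4 7 5)(1 8 6 3 10 2)| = 12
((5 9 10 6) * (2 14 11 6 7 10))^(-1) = (2 9 5 6 11 14)(7 10)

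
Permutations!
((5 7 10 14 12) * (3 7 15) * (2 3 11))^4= ((2 3 7 10 14 12 5 15 11))^4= (2 14 11 10 15 7 5 3 12)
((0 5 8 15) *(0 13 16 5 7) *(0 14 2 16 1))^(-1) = ((0 7 14 2 16 5 8 15 13 1))^(-1) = (0 1 13 15 8 5 16 2 14 7)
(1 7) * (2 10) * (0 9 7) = (0 9 7 1)(2 10) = [9, 0, 10, 3, 4, 5, 6, 1, 8, 7, 2]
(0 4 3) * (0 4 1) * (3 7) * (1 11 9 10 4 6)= (0 11 9 10 4 7 3 6 1)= [11, 0, 2, 6, 7, 5, 1, 3, 8, 10, 4, 9]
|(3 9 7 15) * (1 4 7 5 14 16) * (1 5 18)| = 21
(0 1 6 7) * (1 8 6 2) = [8, 2, 1, 3, 4, 5, 7, 0, 6] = (0 8 6 7)(1 2)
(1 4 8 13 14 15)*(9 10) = (1 4 8 13 14 15)(9 10) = [0, 4, 2, 3, 8, 5, 6, 7, 13, 10, 9, 11, 12, 14, 15, 1]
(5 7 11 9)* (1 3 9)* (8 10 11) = (1 3 9 5 7 8 10 11) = [0, 3, 2, 9, 4, 7, 6, 8, 10, 5, 11, 1]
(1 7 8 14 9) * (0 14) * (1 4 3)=(0 14 9 4 3 1 7 8)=[14, 7, 2, 1, 3, 5, 6, 8, 0, 4, 10, 11, 12, 13, 9]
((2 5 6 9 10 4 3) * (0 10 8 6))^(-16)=((0 10 4 3 2 5)(6 9 8))^(-16)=(0 4 2)(3 5 10)(6 8 9)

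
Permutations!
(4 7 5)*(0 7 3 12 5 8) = (0 7 8)(3 12 5 4) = [7, 1, 2, 12, 3, 4, 6, 8, 0, 9, 10, 11, 5]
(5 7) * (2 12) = (2 12)(5 7) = [0, 1, 12, 3, 4, 7, 6, 5, 8, 9, 10, 11, 2]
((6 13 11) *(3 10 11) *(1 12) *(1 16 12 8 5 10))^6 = ((1 8 5 10 11 6 13 3)(12 16))^6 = (16)(1 13 11 5)(3 6 10 8)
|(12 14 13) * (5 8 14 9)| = |(5 8 14 13 12 9)| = 6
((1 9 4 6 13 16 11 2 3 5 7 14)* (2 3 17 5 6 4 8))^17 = (1 9 8 2 17 5 7 14)(3 13 11 6 16)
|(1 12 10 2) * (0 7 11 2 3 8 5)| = 10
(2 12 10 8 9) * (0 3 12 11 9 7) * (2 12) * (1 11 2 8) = (0 3 8 7)(1 11 9 12 10) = [3, 11, 2, 8, 4, 5, 6, 0, 7, 12, 1, 9, 10]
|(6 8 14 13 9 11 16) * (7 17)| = |(6 8 14 13 9 11 16)(7 17)| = 14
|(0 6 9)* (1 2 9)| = |(0 6 1 2 9)| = 5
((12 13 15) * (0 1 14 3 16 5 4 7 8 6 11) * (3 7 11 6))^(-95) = (0 3)(1 16)(4 7)(5 14)(8 11)(12 13 15)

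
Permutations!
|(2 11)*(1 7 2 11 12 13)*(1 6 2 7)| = 4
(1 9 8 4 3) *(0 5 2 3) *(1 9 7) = (0 5 2 3 9 8 4)(1 7) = [5, 7, 3, 9, 0, 2, 6, 1, 4, 8]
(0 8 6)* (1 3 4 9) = (0 8 6)(1 3 4 9) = [8, 3, 2, 4, 9, 5, 0, 7, 6, 1]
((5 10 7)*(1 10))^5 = ((1 10 7 5))^5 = (1 10 7 5)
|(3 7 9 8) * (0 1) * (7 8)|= 2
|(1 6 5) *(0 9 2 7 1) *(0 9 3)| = |(0 3)(1 6 5 9 2 7)| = 6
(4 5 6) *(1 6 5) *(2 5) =(1 6 4)(2 5) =[0, 6, 5, 3, 1, 2, 4]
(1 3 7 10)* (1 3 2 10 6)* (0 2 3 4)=(0 2 10 4)(1 3 7 6)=[2, 3, 10, 7, 0, 5, 1, 6, 8, 9, 4]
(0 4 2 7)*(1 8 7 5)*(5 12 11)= (0 4 2 12 11 5 1 8 7)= [4, 8, 12, 3, 2, 1, 6, 0, 7, 9, 10, 5, 11]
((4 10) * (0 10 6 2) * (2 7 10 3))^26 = (0 2 3)(4 7)(6 10)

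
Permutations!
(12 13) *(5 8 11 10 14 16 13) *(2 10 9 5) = (2 10 14 16 13 12)(5 8 11 9) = [0, 1, 10, 3, 4, 8, 6, 7, 11, 5, 14, 9, 2, 12, 16, 15, 13]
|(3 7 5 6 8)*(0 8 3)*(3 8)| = 6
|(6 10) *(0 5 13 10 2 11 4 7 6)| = 20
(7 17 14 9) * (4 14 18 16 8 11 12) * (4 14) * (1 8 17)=(1 8 11 12 14 9 7)(16 17 18)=[0, 8, 2, 3, 4, 5, 6, 1, 11, 7, 10, 12, 14, 13, 9, 15, 17, 18, 16]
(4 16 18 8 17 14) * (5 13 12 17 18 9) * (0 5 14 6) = (0 5 13 12 17 6)(4 16 9 14)(8 18) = [5, 1, 2, 3, 16, 13, 0, 7, 18, 14, 10, 11, 17, 12, 4, 15, 9, 6, 8]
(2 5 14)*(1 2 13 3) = (1 2 5 14 13 3) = [0, 2, 5, 1, 4, 14, 6, 7, 8, 9, 10, 11, 12, 3, 13]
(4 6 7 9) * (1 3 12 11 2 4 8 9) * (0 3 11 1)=[3, 11, 4, 12, 6, 5, 7, 0, 9, 8, 10, 2, 1]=(0 3 12 1 11 2 4 6 7)(8 9)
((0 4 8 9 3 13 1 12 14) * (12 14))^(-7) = ((0 4 8 9 3 13 1 14))^(-7) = (0 4 8 9 3 13 1 14)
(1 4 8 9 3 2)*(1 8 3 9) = (9)(1 4 3 2 8) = [0, 4, 8, 2, 3, 5, 6, 7, 1, 9]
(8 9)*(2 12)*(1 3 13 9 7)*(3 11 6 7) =(1 11 6 7)(2 12)(3 13 9 8) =[0, 11, 12, 13, 4, 5, 7, 1, 3, 8, 10, 6, 2, 9]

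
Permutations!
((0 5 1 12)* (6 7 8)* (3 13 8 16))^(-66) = ((0 5 1 12)(3 13 8 6 7 16))^(-66) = (16)(0 1)(5 12)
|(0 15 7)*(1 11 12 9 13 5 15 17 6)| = |(0 17 6 1 11 12 9 13 5 15 7)| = 11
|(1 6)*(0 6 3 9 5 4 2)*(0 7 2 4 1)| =4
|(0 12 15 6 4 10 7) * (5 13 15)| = 9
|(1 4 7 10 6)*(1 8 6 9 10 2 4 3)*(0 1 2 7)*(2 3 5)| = 10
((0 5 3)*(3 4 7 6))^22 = ((0 5 4 7 6 3))^22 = (0 6 4)(3 7 5)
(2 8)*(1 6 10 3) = (1 6 10 3)(2 8) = [0, 6, 8, 1, 4, 5, 10, 7, 2, 9, 3]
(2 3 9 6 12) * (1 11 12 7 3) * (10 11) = (1 10 11 12 2)(3 9 6 7) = [0, 10, 1, 9, 4, 5, 7, 3, 8, 6, 11, 12, 2]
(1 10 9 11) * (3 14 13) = (1 10 9 11)(3 14 13) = [0, 10, 2, 14, 4, 5, 6, 7, 8, 11, 9, 1, 12, 3, 13]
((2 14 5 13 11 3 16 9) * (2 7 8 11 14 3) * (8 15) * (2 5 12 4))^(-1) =(2 4 12 14 13 5 11 8 15 7 9 16 3)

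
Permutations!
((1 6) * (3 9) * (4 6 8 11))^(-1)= (1 6 4 11 8)(3 9)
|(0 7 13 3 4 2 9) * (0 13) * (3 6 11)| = |(0 7)(2 9 13 6 11 3 4)| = 14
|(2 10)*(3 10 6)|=4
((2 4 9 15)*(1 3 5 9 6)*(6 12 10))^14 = (1 15 10 5 4)(2 6 9 12 3)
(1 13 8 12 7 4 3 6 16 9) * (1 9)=[0, 13, 2, 6, 3, 5, 16, 4, 12, 9, 10, 11, 7, 8, 14, 15, 1]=(1 13 8 12 7 4 3 6 16)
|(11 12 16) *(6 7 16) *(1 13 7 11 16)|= 3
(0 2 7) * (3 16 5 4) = (0 2 7)(3 16 5 4) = [2, 1, 7, 16, 3, 4, 6, 0, 8, 9, 10, 11, 12, 13, 14, 15, 5]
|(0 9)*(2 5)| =2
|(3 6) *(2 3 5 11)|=|(2 3 6 5 11)|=5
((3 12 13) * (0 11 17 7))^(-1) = (0 7 17 11)(3 13 12)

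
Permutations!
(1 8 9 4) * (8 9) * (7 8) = (1 9 4)(7 8) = [0, 9, 2, 3, 1, 5, 6, 8, 7, 4]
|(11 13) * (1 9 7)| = 6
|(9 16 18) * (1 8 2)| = 3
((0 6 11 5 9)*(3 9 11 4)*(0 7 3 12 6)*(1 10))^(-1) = (1 10)(3 7 9)(4 6 12)(5 11)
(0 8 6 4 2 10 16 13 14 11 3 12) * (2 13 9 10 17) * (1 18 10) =(0 8 6 4 13 14 11 3 12)(1 18 10 16 9)(2 17) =[8, 18, 17, 12, 13, 5, 4, 7, 6, 1, 16, 3, 0, 14, 11, 15, 9, 2, 10]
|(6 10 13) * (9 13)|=4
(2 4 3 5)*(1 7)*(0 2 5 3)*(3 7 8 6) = (0 2 4)(1 8 6 3 7) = [2, 8, 4, 7, 0, 5, 3, 1, 6]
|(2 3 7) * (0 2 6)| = 5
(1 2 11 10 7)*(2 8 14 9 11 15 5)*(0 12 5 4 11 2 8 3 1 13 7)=(0 12 5 8 14 9 2 15 4 11 10)(1 3)(7 13)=[12, 3, 15, 1, 11, 8, 6, 13, 14, 2, 0, 10, 5, 7, 9, 4]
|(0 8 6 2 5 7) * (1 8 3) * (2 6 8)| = 6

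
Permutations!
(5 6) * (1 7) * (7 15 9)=(1 15 9 7)(5 6)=[0, 15, 2, 3, 4, 6, 5, 1, 8, 7, 10, 11, 12, 13, 14, 9]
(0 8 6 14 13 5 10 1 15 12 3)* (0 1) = [8, 15, 2, 1, 4, 10, 14, 7, 6, 9, 0, 11, 3, 5, 13, 12] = (0 8 6 14 13 5 10)(1 15 12 3)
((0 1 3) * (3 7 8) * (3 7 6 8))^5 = (0 3 7 8 6 1) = ((0 1 6 8 7 3))^5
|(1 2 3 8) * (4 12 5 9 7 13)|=12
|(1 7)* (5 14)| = 2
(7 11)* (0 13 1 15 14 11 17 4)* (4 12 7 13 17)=(0 17 12 7 4)(1 15 14 11 13)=[17, 15, 2, 3, 0, 5, 6, 4, 8, 9, 10, 13, 7, 1, 11, 14, 16, 12]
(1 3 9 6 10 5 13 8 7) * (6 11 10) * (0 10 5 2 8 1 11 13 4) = (0 10 2 8 7 11 5 4)(1 3 9 13) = [10, 3, 8, 9, 0, 4, 6, 11, 7, 13, 2, 5, 12, 1]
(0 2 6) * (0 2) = (2 6) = [0, 1, 6, 3, 4, 5, 2]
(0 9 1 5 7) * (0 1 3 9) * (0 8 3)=(0 8 3 9)(1 5 7)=[8, 5, 2, 9, 4, 7, 6, 1, 3, 0]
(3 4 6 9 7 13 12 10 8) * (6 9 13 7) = (3 4 9 6 13 12 10 8) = [0, 1, 2, 4, 9, 5, 13, 7, 3, 6, 8, 11, 10, 12]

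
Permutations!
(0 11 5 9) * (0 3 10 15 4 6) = (0 11 5 9 3 10 15 4 6) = [11, 1, 2, 10, 6, 9, 0, 7, 8, 3, 15, 5, 12, 13, 14, 4]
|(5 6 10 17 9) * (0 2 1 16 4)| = |(0 2 1 16 4)(5 6 10 17 9)| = 5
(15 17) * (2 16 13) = (2 16 13)(15 17) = [0, 1, 16, 3, 4, 5, 6, 7, 8, 9, 10, 11, 12, 2, 14, 17, 13, 15]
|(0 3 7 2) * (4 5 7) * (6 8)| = |(0 3 4 5 7 2)(6 8)| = 6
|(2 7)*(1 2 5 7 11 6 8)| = |(1 2 11 6 8)(5 7)| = 10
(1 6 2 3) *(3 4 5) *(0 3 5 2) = [3, 6, 4, 1, 2, 5, 0] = (0 3 1 6)(2 4)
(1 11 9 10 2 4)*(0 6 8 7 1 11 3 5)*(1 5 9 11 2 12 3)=(0 6 8 7 5)(2 4)(3 9 10 12)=[6, 1, 4, 9, 2, 0, 8, 5, 7, 10, 12, 11, 3]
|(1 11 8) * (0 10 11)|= 5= |(0 10 11 8 1)|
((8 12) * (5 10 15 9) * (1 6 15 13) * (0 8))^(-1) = (0 12 8)(1 13 10 5 9 15 6)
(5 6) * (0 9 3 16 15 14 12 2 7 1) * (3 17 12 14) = [9, 0, 7, 16, 4, 6, 5, 1, 8, 17, 10, 11, 2, 13, 14, 3, 15, 12] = (0 9 17 12 2 7 1)(3 16 15)(5 6)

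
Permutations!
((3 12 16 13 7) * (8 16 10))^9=(3 10 16 7 12 8 13)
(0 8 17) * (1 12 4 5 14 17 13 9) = (0 8 13 9 1 12 4 5 14 17) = [8, 12, 2, 3, 5, 14, 6, 7, 13, 1, 10, 11, 4, 9, 17, 15, 16, 0]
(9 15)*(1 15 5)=(1 15 9 5)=[0, 15, 2, 3, 4, 1, 6, 7, 8, 5, 10, 11, 12, 13, 14, 9]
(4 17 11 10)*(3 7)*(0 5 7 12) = [5, 1, 2, 12, 17, 7, 6, 3, 8, 9, 4, 10, 0, 13, 14, 15, 16, 11] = (0 5 7 3 12)(4 17 11 10)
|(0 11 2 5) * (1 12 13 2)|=7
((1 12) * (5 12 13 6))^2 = ((1 13 6 5 12))^2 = (1 6 12 13 5)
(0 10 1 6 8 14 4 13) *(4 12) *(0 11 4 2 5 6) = [10, 0, 5, 3, 13, 6, 8, 7, 14, 9, 1, 4, 2, 11, 12] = (0 10 1)(2 5 6 8 14 12)(4 13 11)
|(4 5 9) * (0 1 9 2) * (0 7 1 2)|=|(0 2 7 1 9 4 5)|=7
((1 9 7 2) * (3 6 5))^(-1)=(1 2 7 9)(3 5 6)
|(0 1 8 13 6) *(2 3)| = 10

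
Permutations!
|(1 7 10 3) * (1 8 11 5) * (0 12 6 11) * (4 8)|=11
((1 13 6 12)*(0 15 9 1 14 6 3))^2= (0 9 13)(1 3 15)(6 14 12)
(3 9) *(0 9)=(0 9 3)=[9, 1, 2, 0, 4, 5, 6, 7, 8, 3]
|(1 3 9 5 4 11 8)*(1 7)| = |(1 3 9 5 4 11 8 7)| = 8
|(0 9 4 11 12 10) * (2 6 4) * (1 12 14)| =10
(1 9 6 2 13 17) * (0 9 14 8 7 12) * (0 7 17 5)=(0 9 6 2 13 5)(1 14 8 17)(7 12)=[9, 14, 13, 3, 4, 0, 2, 12, 17, 6, 10, 11, 7, 5, 8, 15, 16, 1]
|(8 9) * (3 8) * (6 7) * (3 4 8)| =|(4 8 9)(6 7)| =6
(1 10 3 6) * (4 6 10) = [0, 4, 2, 10, 6, 5, 1, 7, 8, 9, 3] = (1 4 6)(3 10)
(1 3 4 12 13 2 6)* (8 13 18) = (1 3 4 12 18 8 13 2 6) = [0, 3, 6, 4, 12, 5, 1, 7, 13, 9, 10, 11, 18, 2, 14, 15, 16, 17, 8]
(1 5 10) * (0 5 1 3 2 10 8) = (0 5 8)(2 10 3) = [5, 1, 10, 2, 4, 8, 6, 7, 0, 9, 3]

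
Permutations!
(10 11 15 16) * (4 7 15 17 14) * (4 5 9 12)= [0, 1, 2, 3, 7, 9, 6, 15, 8, 12, 11, 17, 4, 13, 5, 16, 10, 14]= (4 7 15 16 10 11 17 14 5 9 12)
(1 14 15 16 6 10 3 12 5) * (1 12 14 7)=(1 7)(3 14 15 16 6 10)(5 12)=[0, 7, 2, 14, 4, 12, 10, 1, 8, 9, 3, 11, 5, 13, 15, 16, 6]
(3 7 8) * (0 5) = (0 5)(3 7 8) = [5, 1, 2, 7, 4, 0, 6, 8, 3]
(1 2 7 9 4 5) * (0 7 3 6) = (0 7 9 4 5 1 2 3 6) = [7, 2, 3, 6, 5, 1, 0, 9, 8, 4]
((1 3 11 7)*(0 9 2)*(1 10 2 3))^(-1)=(0 2 10 7 11 3 9)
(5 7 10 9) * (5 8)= [0, 1, 2, 3, 4, 7, 6, 10, 5, 8, 9]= (5 7 10 9 8)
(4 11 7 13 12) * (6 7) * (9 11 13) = (4 13 12)(6 7 9 11) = [0, 1, 2, 3, 13, 5, 7, 9, 8, 11, 10, 6, 4, 12]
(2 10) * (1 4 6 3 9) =[0, 4, 10, 9, 6, 5, 3, 7, 8, 1, 2] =(1 4 6 3 9)(2 10)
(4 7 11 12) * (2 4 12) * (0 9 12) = (0 9 12)(2 4 7 11) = [9, 1, 4, 3, 7, 5, 6, 11, 8, 12, 10, 2, 0]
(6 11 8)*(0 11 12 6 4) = (0 11 8 4)(6 12) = [11, 1, 2, 3, 0, 5, 12, 7, 4, 9, 10, 8, 6]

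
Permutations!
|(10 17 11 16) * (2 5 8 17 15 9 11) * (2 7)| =|(2 5 8 17 7)(9 11 16 10 15)| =5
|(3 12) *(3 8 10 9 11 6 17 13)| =|(3 12 8 10 9 11 6 17 13)| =9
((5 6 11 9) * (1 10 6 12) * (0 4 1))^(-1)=((0 4 1 10 6 11 9 5 12))^(-1)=(0 12 5 9 11 6 10 1 4)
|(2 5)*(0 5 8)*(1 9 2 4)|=|(0 5 4 1 9 2 8)|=7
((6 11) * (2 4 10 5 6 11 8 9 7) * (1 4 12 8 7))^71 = (1 4 10 5 6 7 2 12 8 9)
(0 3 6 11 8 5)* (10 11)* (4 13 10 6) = (0 3 4 13 10 11 8 5) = [3, 1, 2, 4, 13, 0, 6, 7, 5, 9, 11, 8, 12, 10]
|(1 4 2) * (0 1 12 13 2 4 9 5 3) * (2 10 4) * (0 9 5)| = 5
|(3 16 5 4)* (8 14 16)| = 6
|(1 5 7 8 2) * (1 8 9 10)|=10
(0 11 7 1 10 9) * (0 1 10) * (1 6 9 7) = (0 11 1)(6 9)(7 10) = [11, 0, 2, 3, 4, 5, 9, 10, 8, 6, 7, 1]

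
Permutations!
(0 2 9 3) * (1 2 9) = (0 9 3)(1 2) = [9, 2, 1, 0, 4, 5, 6, 7, 8, 3]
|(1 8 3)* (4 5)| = 6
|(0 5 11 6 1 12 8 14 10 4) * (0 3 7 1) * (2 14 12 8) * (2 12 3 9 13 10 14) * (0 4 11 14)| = |(0 5 14)(1 8 3 7)(4 9 13 10 11 6)| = 12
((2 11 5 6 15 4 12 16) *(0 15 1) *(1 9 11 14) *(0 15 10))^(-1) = (0 10)(1 14 2 16 12 4 15)(5 11 9 6)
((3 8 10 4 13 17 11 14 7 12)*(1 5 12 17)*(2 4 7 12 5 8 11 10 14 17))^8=(1 7 3)(2 11 8)(4 17 14)(10 12 13)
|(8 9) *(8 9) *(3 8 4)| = |(9)(3 8 4)| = 3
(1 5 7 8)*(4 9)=[0, 5, 2, 3, 9, 7, 6, 8, 1, 4]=(1 5 7 8)(4 9)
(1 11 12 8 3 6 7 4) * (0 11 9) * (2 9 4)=(0 11 12 8 3 6 7 2 9)(1 4)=[11, 4, 9, 6, 1, 5, 7, 2, 3, 0, 10, 12, 8]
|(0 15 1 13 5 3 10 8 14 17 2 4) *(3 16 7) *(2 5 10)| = |(0 15 1 13 10 8 14 17 5 16 7 3 2 4)| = 14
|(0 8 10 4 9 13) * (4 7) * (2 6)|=14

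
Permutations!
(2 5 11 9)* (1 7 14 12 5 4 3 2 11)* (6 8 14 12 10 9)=(1 7 12 5)(2 4 3)(6 8 14 10 9 11)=[0, 7, 4, 2, 3, 1, 8, 12, 14, 11, 9, 6, 5, 13, 10]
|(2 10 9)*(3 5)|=6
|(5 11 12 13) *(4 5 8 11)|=|(4 5)(8 11 12 13)|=4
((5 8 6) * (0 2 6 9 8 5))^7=(0 2 6)(8 9)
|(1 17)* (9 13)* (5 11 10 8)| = |(1 17)(5 11 10 8)(9 13)| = 4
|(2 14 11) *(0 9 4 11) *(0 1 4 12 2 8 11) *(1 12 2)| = 14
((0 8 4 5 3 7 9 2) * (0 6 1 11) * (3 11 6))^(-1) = (0 11 5 4 8)(1 6)(2 9 7 3)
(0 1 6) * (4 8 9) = (0 1 6)(4 8 9) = [1, 6, 2, 3, 8, 5, 0, 7, 9, 4]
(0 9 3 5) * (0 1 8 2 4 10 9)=[0, 8, 4, 5, 10, 1, 6, 7, 2, 3, 9]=(1 8 2 4 10 9 3 5)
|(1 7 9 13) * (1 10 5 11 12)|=8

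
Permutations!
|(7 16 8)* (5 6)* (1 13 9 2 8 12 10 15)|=10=|(1 13 9 2 8 7 16 12 10 15)(5 6)|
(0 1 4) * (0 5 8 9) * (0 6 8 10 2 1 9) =[9, 4, 1, 3, 5, 10, 8, 7, 0, 6, 2] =(0 9 6 8)(1 4 5 10 2)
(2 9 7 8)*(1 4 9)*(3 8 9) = (1 4 3 8 2)(7 9) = [0, 4, 1, 8, 3, 5, 6, 9, 2, 7]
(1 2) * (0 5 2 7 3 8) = (0 5 2 1 7 3 8) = [5, 7, 1, 8, 4, 2, 6, 3, 0]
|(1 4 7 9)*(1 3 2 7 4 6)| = 4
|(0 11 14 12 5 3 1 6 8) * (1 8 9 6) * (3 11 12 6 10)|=|(0 12 5 11 14 6 9 10 3 8)|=10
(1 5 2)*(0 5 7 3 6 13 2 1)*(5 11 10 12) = (0 11 10 12 5 1 7 3 6 13 2) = [11, 7, 0, 6, 4, 1, 13, 3, 8, 9, 12, 10, 5, 2]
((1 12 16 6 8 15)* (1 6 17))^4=(17)(6 8 15)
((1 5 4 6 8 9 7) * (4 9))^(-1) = (1 7 9 5)(4 8 6)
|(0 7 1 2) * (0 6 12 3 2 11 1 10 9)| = 4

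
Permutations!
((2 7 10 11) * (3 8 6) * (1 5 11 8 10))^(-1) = ((1 5 11 2 7)(3 10 8 6))^(-1) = (1 7 2 11 5)(3 6 8 10)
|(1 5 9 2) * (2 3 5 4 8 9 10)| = 8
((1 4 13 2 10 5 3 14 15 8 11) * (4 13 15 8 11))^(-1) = ((1 13 2 10 5 3 14 8 4 15 11))^(-1) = (1 11 15 4 8 14 3 5 10 2 13)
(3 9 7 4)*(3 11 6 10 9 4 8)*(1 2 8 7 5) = (1 2 8 3 4 11 6 10 9 5) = [0, 2, 8, 4, 11, 1, 10, 7, 3, 5, 9, 6]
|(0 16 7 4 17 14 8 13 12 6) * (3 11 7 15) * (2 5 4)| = |(0 16 15 3 11 7 2 5 4 17 14 8 13 12 6)| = 15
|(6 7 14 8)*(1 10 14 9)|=7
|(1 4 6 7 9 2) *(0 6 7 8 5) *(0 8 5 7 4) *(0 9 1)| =8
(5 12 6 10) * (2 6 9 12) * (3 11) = (2 6 10 5)(3 11)(9 12) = [0, 1, 6, 11, 4, 2, 10, 7, 8, 12, 5, 3, 9]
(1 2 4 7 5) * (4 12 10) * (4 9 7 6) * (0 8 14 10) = (0 8 14 10 9 7 5 1 2 12)(4 6) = [8, 2, 12, 3, 6, 1, 4, 5, 14, 7, 9, 11, 0, 13, 10]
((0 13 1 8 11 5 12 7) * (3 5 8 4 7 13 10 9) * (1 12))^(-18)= ((0 10 9 3 5 1 4 7)(8 11)(12 13))^(-18)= (13)(0 4 5 9)(1 3 10 7)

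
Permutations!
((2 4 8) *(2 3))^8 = ((2 4 8 3))^8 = (8)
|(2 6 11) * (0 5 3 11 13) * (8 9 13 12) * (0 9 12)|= 6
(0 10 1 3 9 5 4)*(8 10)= [8, 3, 2, 9, 0, 4, 6, 7, 10, 5, 1]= (0 8 10 1 3 9 5 4)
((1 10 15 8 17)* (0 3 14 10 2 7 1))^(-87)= ((0 3 14 10 15 8 17)(1 2 7))^(-87)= (0 15 3 8 14 17 10)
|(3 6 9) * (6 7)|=4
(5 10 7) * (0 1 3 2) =(0 1 3 2)(5 10 7) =[1, 3, 0, 2, 4, 10, 6, 5, 8, 9, 7]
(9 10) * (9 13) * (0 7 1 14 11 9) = (0 7 1 14 11 9 10 13) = [7, 14, 2, 3, 4, 5, 6, 1, 8, 10, 13, 9, 12, 0, 11]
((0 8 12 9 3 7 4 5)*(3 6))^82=((0 8 12 9 6 3 7 4 5))^82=(0 8 12 9 6 3 7 4 5)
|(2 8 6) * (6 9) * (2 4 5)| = 6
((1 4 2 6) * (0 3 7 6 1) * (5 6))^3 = (0 5 3 6 7)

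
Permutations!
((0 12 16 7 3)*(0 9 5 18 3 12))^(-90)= ((3 9 5 18)(7 12 16))^(-90)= (3 5)(9 18)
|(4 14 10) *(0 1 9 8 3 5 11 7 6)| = 9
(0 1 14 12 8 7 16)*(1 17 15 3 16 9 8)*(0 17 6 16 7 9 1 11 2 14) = (0 6 16 17 15 3 7 1)(2 14 12 11)(8 9) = [6, 0, 14, 7, 4, 5, 16, 1, 9, 8, 10, 2, 11, 13, 12, 3, 17, 15]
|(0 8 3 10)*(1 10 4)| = |(0 8 3 4 1 10)| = 6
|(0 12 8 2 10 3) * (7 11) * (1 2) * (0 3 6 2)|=|(0 12 8 1)(2 10 6)(7 11)|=12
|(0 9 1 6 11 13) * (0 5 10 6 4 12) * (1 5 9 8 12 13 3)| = 9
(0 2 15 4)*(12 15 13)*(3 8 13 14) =[2, 1, 14, 8, 0, 5, 6, 7, 13, 9, 10, 11, 15, 12, 3, 4] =(0 2 14 3 8 13 12 15 4)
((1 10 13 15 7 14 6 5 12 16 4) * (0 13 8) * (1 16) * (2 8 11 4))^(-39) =(0 5 16 7 10)(1 8 6 4 15)(2 14 11 13 12)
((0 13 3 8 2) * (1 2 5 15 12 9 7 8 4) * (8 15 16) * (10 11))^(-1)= ((0 13 3 4 1 2)(5 16 8)(7 15 12 9)(10 11))^(-1)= (0 2 1 4 3 13)(5 8 16)(7 9 12 15)(10 11)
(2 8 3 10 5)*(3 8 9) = (2 9 3 10 5) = [0, 1, 9, 10, 4, 2, 6, 7, 8, 3, 5]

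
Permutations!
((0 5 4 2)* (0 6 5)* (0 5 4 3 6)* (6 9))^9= (0 3 6 2 5 9 4)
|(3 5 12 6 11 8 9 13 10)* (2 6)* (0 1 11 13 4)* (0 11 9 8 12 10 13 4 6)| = 24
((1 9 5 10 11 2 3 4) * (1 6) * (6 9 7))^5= (1 6 7)(2 10 9 3 11 5 4)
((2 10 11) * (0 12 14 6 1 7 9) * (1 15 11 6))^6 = (2 10 6 15 11)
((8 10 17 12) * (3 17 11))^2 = (3 12 10)(8 11 17)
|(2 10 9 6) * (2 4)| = |(2 10 9 6 4)| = 5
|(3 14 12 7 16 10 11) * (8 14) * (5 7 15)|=|(3 8 14 12 15 5 7 16 10 11)|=10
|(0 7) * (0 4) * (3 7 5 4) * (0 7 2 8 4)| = 10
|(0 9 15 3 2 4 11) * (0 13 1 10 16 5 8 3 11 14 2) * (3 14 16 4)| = 14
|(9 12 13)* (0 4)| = 6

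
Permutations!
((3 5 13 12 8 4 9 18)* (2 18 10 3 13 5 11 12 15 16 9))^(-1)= (2 4 8 12 11 3 10 9 16 15 13 18)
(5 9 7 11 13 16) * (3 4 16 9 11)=(3 4 16 5 11 13 9 7)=[0, 1, 2, 4, 16, 11, 6, 3, 8, 7, 10, 13, 12, 9, 14, 15, 5]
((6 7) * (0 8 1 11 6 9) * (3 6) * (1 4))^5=((0 8 4 1 11 3 6 7 9))^5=(0 3 8 6 4 7 1 9 11)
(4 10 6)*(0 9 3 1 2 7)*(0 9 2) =(0 2 7 9 3 1)(4 10 6) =[2, 0, 7, 1, 10, 5, 4, 9, 8, 3, 6]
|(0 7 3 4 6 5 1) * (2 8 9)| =|(0 7 3 4 6 5 1)(2 8 9)| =21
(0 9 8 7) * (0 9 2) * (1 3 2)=(0 1 3 2)(7 9 8)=[1, 3, 0, 2, 4, 5, 6, 9, 7, 8]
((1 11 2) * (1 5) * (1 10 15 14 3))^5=((1 11 2 5 10 15 14 3))^5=(1 15 2 3 10 11 14 5)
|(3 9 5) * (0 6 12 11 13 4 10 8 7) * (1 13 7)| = |(0 6 12 11 7)(1 13 4 10 8)(3 9 5)| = 15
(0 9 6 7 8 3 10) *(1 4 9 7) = (0 7 8 3 10)(1 4 9 6) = [7, 4, 2, 10, 9, 5, 1, 8, 3, 6, 0]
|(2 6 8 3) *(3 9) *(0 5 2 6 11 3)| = 8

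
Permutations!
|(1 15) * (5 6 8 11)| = |(1 15)(5 6 8 11)| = 4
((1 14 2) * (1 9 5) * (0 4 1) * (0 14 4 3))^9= ((0 3)(1 4)(2 9 5 14))^9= (0 3)(1 4)(2 9 5 14)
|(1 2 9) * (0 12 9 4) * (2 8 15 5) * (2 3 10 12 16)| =|(0 16 2 4)(1 8 15 5 3 10 12 9)| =8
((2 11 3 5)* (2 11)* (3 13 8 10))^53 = (3 10 8 13 11 5)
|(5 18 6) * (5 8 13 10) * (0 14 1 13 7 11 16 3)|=|(0 14 1 13 10 5 18 6 8 7 11 16 3)|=13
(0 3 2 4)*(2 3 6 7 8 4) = [6, 1, 2, 3, 0, 5, 7, 8, 4] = (0 6 7 8 4)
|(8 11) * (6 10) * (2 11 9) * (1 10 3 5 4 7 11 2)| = |(1 10 6 3 5 4 7 11 8 9)| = 10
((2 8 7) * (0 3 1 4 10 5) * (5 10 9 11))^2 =((0 3 1 4 9 11 5)(2 8 7))^2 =(0 1 9 5 3 4 11)(2 7 8)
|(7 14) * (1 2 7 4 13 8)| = 7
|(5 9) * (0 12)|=2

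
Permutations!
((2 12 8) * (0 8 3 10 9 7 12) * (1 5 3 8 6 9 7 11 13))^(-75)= (0 11 5 7 2 9 1 10 8 6 13 3 12)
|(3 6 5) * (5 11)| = |(3 6 11 5)| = 4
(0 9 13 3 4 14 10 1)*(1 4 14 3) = (0 9 13 1)(3 14 10 4) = [9, 0, 2, 14, 3, 5, 6, 7, 8, 13, 4, 11, 12, 1, 10]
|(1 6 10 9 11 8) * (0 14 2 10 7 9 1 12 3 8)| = 9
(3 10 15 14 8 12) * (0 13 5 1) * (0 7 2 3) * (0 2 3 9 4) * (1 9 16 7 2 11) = [13, 2, 16, 10, 0, 9, 6, 3, 12, 4, 15, 1, 11, 5, 8, 14, 7] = (0 13 5 9 4)(1 2 16 7 3 10 15 14 8 12 11)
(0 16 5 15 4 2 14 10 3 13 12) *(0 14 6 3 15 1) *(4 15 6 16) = (0 4 2 16 5 1)(3 13 12 14 10 6) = [4, 0, 16, 13, 2, 1, 3, 7, 8, 9, 6, 11, 14, 12, 10, 15, 5]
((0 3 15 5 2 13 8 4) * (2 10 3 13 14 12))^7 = (0 4 8 13)(2 14 12)(3 10 5 15)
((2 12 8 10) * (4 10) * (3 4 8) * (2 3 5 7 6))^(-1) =((2 12 5 7 6)(3 4 10))^(-1) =(2 6 7 5 12)(3 10 4)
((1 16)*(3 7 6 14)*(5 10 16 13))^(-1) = ((1 13 5 10 16)(3 7 6 14))^(-1) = (1 16 10 5 13)(3 14 6 7)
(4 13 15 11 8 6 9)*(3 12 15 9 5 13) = [0, 1, 2, 12, 3, 13, 5, 7, 6, 4, 10, 8, 15, 9, 14, 11] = (3 12 15 11 8 6 5 13 9 4)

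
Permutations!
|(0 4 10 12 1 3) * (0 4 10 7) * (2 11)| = |(0 10 12 1 3 4 7)(2 11)| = 14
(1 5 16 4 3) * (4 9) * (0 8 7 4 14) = [8, 5, 2, 1, 3, 16, 6, 4, 7, 14, 10, 11, 12, 13, 0, 15, 9] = (0 8 7 4 3 1 5 16 9 14)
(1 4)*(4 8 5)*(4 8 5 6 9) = (1 5 8 6 9 4) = [0, 5, 2, 3, 1, 8, 9, 7, 6, 4]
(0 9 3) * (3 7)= (0 9 7 3)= [9, 1, 2, 0, 4, 5, 6, 3, 8, 7]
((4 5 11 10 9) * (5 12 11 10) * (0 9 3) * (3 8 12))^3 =(0 3 4 9)(5 12 10 11 8)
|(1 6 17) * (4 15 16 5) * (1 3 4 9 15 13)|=12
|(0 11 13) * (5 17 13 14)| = |(0 11 14 5 17 13)| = 6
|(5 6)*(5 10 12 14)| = |(5 6 10 12 14)| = 5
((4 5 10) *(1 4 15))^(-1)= ((1 4 5 10 15))^(-1)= (1 15 10 5 4)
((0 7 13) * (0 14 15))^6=((0 7 13 14 15))^6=(0 7 13 14 15)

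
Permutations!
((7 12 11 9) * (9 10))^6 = (7 12 11 10 9)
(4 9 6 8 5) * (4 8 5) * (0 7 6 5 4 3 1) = (0 7 6 4 9 5 8 3 1) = [7, 0, 2, 1, 9, 8, 4, 6, 3, 5]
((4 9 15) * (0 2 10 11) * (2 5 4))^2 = (0 4 15 10)(2 11 5 9)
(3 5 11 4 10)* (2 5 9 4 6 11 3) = [0, 1, 5, 9, 10, 3, 11, 7, 8, 4, 2, 6] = (2 5 3 9 4 10)(6 11)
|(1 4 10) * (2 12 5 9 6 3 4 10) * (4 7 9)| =4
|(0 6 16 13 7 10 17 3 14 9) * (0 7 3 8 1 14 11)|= 42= |(0 6 16 13 3 11)(1 14 9 7 10 17 8)|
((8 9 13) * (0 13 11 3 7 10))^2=(0 8 11 7)(3 10 13 9)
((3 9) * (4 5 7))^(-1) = (3 9)(4 7 5)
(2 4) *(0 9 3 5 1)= (0 9 3 5 1)(2 4)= [9, 0, 4, 5, 2, 1, 6, 7, 8, 3]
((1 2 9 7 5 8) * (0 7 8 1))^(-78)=((0 7 5 1 2 9 8))^(-78)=(0 8 9 2 1 5 7)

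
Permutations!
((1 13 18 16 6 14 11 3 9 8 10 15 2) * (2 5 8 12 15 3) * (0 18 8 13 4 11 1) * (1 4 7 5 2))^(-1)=((0 18 16 6 14 4 11 1 7 5 13 8 10 3 9 12 15 2))^(-1)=(0 2 15 12 9 3 10 8 13 5 7 1 11 4 14 6 16 18)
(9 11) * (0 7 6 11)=(0 7 6 11 9)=[7, 1, 2, 3, 4, 5, 11, 6, 8, 0, 10, 9]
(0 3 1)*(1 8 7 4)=(0 3 8 7 4 1)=[3, 0, 2, 8, 1, 5, 6, 4, 7]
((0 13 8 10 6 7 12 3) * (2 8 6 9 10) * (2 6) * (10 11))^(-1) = ((0 13 2 8 6 7 12 3)(9 11 10))^(-1) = (0 3 12 7 6 8 2 13)(9 10 11)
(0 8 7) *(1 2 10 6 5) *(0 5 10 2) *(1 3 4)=(0 8 7 5 3 4 1)(6 10)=[8, 0, 2, 4, 1, 3, 10, 5, 7, 9, 6]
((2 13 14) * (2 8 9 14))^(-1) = ((2 13)(8 9 14))^(-1) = (2 13)(8 14 9)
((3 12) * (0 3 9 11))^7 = ((0 3 12 9 11))^7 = (0 12 11 3 9)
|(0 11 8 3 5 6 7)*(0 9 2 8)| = 14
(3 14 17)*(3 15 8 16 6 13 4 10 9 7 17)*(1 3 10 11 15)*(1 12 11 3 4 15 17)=(1 4 3 14 10 9 7)(6 13 15 8 16)(11 17 12)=[0, 4, 2, 14, 3, 5, 13, 1, 16, 7, 9, 17, 11, 15, 10, 8, 6, 12]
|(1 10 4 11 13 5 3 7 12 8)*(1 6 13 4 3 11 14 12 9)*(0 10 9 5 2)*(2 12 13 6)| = |(0 10 3 7 5 11 4 14 13 12 8 2)(1 9)| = 12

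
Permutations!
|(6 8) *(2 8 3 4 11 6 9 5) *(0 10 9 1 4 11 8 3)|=24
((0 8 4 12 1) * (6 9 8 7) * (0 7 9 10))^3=(0 4 7)(1 10 8)(6 9 12)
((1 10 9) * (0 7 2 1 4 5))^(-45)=(0 1 4 7 10 5 2 9)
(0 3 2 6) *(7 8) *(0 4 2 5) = [3, 1, 6, 5, 2, 0, 4, 8, 7] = (0 3 5)(2 6 4)(7 8)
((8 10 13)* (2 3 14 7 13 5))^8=(14)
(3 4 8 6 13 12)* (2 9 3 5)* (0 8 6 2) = (0 8 2 9 3 4 6 13 12 5) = [8, 1, 9, 4, 6, 0, 13, 7, 2, 3, 10, 11, 5, 12]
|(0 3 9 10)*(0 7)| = 5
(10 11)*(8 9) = [0, 1, 2, 3, 4, 5, 6, 7, 9, 8, 11, 10] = (8 9)(10 11)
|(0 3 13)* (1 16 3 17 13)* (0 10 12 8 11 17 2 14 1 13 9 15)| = |(0 2 14 1 16 3 13 10 12 8 11 17 9 15)| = 14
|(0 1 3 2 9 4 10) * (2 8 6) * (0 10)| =|(10)(0 1 3 8 6 2 9 4)| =8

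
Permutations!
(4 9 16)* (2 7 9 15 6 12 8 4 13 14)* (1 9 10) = (1 9 16 13 14 2 7 10)(4 15 6 12 8) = [0, 9, 7, 3, 15, 5, 12, 10, 4, 16, 1, 11, 8, 14, 2, 6, 13]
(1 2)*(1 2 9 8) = (1 9 8) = [0, 9, 2, 3, 4, 5, 6, 7, 1, 8]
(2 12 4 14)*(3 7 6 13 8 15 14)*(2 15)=(2 12 4 3 7 6 13 8)(14 15)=[0, 1, 12, 7, 3, 5, 13, 6, 2, 9, 10, 11, 4, 8, 15, 14]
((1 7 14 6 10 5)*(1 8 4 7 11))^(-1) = (1 11)(4 8 5 10 6 14 7)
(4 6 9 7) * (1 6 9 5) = [0, 6, 2, 3, 9, 1, 5, 4, 8, 7] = (1 6 5)(4 9 7)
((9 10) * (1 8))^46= (10)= ((1 8)(9 10))^46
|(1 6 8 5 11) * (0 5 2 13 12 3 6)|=12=|(0 5 11 1)(2 13 12 3 6 8)|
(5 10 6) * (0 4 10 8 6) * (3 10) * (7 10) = (0 4 3 7 10)(5 8 6) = [4, 1, 2, 7, 3, 8, 5, 10, 6, 9, 0]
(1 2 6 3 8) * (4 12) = (1 2 6 3 8)(4 12) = [0, 2, 6, 8, 12, 5, 3, 7, 1, 9, 10, 11, 4]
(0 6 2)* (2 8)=(0 6 8 2)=[6, 1, 0, 3, 4, 5, 8, 7, 2]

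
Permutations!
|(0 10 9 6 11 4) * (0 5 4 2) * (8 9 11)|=12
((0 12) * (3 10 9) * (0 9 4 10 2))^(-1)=((0 12 9 3 2)(4 10))^(-1)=(0 2 3 9 12)(4 10)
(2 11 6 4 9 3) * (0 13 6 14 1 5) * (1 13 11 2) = [11, 5, 2, 1, 9, 0, 4, 7, 8, 3, 10, 14, 12, 6, 13] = (0 11 14 13 6 4 9 3 1 5)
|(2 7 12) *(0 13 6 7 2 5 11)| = 7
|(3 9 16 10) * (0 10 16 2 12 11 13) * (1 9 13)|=|(16)(0 10 3 13)(1 9 2 12 11)|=20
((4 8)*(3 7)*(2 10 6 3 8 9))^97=((2 10 6 3 7 8 4 9))^97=(2 10 6 3 7 8 4 9)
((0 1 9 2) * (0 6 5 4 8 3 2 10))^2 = (0 9)(1 10)(2 5 8)(3 6 4)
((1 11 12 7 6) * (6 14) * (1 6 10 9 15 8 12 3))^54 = (7 8 9 14 12 15 10)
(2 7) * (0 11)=[11, 1, 7, 3, 4, 5, 6, 2, 8, 9, 10, 0]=(0 11)(2 7)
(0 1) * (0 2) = (0 1 2) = [1, 2, 0]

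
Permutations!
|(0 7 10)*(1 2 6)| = |(0 7 10)(1 2 6)| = 3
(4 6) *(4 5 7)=(4 6 5 7)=[0, 1, 2, 3, 6, 7, 5, 4]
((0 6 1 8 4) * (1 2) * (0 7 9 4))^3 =((0 6 2 1 8)(4 7 9))^3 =(9)(0 1 6 8 2)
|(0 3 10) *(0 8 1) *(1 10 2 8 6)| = 7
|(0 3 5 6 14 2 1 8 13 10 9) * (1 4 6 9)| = |(0 3 5 9)(1 8 13 10)(2 4 6 14)| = 4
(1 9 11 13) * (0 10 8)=(0 10 8)(1 9 11 13)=[10, 9, 2, 3, 4, 5, 6, 7, 0, 11, 8, 13, 12, 1]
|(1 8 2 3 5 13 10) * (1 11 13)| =|(1 8 2 3 5)(10 11 13)| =15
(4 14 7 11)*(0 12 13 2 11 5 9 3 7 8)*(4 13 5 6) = (0 12 5 9 3 7 6 4 14 8)(2 11 13) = [12, 1, 11, 7, 14, 9, 4, 6, 0, 3, 10, 13, 5, 2, 8]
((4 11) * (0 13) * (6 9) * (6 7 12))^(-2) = ((0 13)(4 11)(6 9 7 12))^(-2) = (13)(6 7)(9 12)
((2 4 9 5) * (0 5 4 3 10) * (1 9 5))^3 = (0 4 3 1 5 10 9 2)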